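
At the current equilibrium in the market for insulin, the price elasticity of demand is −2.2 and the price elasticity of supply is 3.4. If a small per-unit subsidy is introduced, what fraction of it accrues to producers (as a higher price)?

For a small subsidy around the equilibrium, the benefit split depends on the relative slopes, which at a point are proportional to the elasticities.
Buyer share = εs/(εs + |εd|) = 3.4/(3.4 + 2.2) = 17/28; seller share = |εd|/(εs + |εd|) = 11/28.
So producers capture 11/28 of the subsidy.

Producer share = 11/28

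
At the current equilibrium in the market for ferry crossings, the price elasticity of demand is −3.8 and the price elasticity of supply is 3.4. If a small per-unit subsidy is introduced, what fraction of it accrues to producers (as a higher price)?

For a small subsidy around the equilibrium, the benefit split depends on the relative slopes, which at a point are proportional to the elasticities.
Buyer share = εs/(εs + |εd|) = 3.4/(3.4 + 3.8) = 17/36; seller share = |εd|/(εs + |εd|) = 19/36.
So producers capture 19/36 of the subsidy.

Producer share = 19/36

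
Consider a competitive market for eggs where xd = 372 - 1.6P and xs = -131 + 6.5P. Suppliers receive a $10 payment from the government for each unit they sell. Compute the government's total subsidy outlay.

Government cost = 77080/27

Pre-subsidy: 372 - 1.6P = -131 + 6.5P gives P* = 5030/81, x* = 22084/81.
With the subsidy, sellers receive Ps = Pb + 10 for each unit, where Pb is the price buyers pay.
Supply in terms of Pb becomes xs = -131 + 6.5(Pb + 10) = -66 + 6.5Pb. Setting this equal to demand: 372 - 1.6Pb = -66 + 6.5Pb, so Pb = 1460/27.
Sellers receive Ps = 1460/27 + 10 = 1730/27; x' = 372 − 1.6·(1460/27) = 7708/27.
Government outlay = subsidy × quantity = 10 × 7708/27 = 77080/27.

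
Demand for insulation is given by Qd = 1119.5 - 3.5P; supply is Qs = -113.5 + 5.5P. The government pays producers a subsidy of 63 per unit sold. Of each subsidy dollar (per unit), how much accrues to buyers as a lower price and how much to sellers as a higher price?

Pre-subsidy: 1119.5 - 3.5P = -113.5 + 5.5P gives P* = 137, Q* = 640.
With the subsidy, sellers receive Ps = Pb + 63 for each unit, where Pb is the price buyers pay.
Supply in terms of Pb becomes Qs = -113.5 + 5.5(Pb + 63) = 233 + 5.5Pb. Setting this equal to demand: 1119.5 - 3.5Pb = 233 + 5.5Pb, so Pb = 98.5.
Sellers receive Ps = 98.5 + 63 = 161.5; Q' = 1119.5 − 3.5·98.5 = 774.75.
Buyers' price falls by P* − Pb = 137 − 98.5 = 38.5; sellers' price rises by Ps − P* = 161.5 − 137 = 24.5.

Buyers gain 38.5 per unit; sellers gain 24.5 per unit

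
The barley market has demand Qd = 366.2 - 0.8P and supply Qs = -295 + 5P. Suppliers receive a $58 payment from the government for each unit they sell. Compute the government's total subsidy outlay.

Government cost = $18270

Pre-subsidy: 366.2 - 0.8P = -295 + 5P gives P* = 114, Q* = 275.
With the subsidy, sellers receive Ps = Pb + 58 for each unit, where Pb is the price buyers pay.
Supply in terms of Pb becomes Qs = -295 + 5(Pb + 58) = -5 + 5Pb. Setting this equal to demand: 366.2 - 0.8Pb = -5 + 5Pb, so Pb = 64.
Sellers receive Ps = 64 + 58 = 122; Q' = 366.2 − 0.8·64 = 315.
Government outlay = subsidy × quantity = 58 × 315 = 18270.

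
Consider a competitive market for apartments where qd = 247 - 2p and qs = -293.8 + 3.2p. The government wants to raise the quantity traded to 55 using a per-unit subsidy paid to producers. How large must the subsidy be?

At q = 55, invert demand for the buyer price: pb = (247 − 55)/2 = 96; invert supply for the seller price: ps = (55 − (-293.8))/3.2 = 109.
The subsidy must fill the gap: s = ps − pb = 109 − 96 = 13.

Required subsidy s = 13 per unit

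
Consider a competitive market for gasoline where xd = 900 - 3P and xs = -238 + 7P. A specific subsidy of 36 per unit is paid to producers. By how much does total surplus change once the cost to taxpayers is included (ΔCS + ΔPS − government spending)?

Net change in total surplus = -1360.8

Pre-subsidy: 900 - 3P = -238 + 7P gives P* = 113.8, x* = 558.6.
With the subsidy, sellers receive Ps = Pb + 36 for each unit, where Pb is the price buyers pay.
Supply in terms of Pb becomes xs = -238 + 7(Pb + 36) = 14 + 7Pb. Setting this equal to demand: 900 - 3Pb = 14 + 7Pb, so Pb = 88.6.
Sellers receive Ps = 88.6 + 36 = 124.6; x' = 900 − 3·88.6 = 634.2.
ΔCS = ½(558.6 + 634.2)(113.8 − 88.6) = 15029.28; ΔPS = ½(558.6 + 634.2)(124.6 − 113.8) = 6441.12.
Government spending = 36 × 634.2 = 22831.2.
Net change = 15029.28 + 6441.12 − 22831.2 = -1360.8. The loss equals the DWL triangle ½·36·75.6.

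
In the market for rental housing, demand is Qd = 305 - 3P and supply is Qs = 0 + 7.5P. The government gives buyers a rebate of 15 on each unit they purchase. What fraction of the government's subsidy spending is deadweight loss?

Pre-subsidy: 305 - 3P = 0 + 7.5P gives P* = 610/21, Q* = 1525/7.
With the rebate, buyers effectively pay Pb = Ps − 15, where Ps is the price sellers receive.
Demand in terms of Ps becomes Qd = 305 − 3(Ps − 15) = 350 - 3Ps. Setting this equal to supply: 350 - 3Ps = 0 + 7.5Ps, so Ps = 100/3.
Buyers pay Pb = 100/3 − 15 = 55/3; Q' = 0 + 7.5·(100/3) = 250.
ΔCS = ½(1525/7 + 250)(610/21 − 55/3) = 245625/98; ΔPS = ½(1525/7 + 250)(100/3 − 610/21) = 49125/49.
Government spending = 15 × 250 = 3750.
DWL = ½ × 15 × (250 − 1525/7) = 3375/14; fraction = (3375/14) / 3750 = 9/140.

DWL / government spending = 9/140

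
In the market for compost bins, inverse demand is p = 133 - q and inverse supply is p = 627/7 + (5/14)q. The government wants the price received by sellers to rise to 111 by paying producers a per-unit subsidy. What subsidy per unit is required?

Required subsidy s = 38 per unit

At a seller price of 111, quantity supplied is -250.8 + 2.8·111 = 60.
Buyers absorb 60 only when they pay pb = 133 − 1·60 = 73.
s = ps − pb = 111 − 73 = 38.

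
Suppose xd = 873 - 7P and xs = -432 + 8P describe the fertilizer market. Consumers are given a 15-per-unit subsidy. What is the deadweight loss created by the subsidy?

Pre-subsidy: 873 - 7P = -432 + 8P gives P* = 87, x* = 264.
With the rebate, buyers effectively pay Pb = Ps − 15, where Ps is the price sellers receive.
Demand in terms of Ps becomes xd = 873 − 7(Ps − 15) = 978 - 7Ps. Setting this equal to supply: 978 - 7Ps = -432 + 8Ps, so Ps = 94.
Buyers pay Pb = 94 − 15 = 79; x' = -432 + 8·94 = 320.
The subsidy expands output by 320 − 264 = 56 past the efficient level; on those units the gap between marginal cost and willingness to pay runs from 0 up to 15.
DWL = ½ × 15 × 56 = 420.

Deadweight loss = 420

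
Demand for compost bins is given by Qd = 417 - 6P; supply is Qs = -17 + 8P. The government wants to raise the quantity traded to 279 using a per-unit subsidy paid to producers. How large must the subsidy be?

At Q = 279, invert demand for the buyer price: Pb = (417 − 279)/6 = 23; invert supply for the seller price: Ps = (279 − (-17))/8 = 37.
The subsidy must fill the gap: s = Ps − Pb = 37 − 23 = 14.

Required subsidy s = 14 per unit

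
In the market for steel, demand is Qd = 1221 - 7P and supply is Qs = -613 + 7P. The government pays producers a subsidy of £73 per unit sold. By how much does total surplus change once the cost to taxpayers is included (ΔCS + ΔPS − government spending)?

Net change in total surplus = -£9325.75

Pre-subsidy: 1221 - 7P = -613 + 7P gives P* = 131, Q* = 304.
With the subsidy, sellers receive Ps = Pb + 73 for each unit, where Pb is the price buyers pay.
Supply in terms of Pb becomes Qs = -613 + 7(Pb + 73) = -102 + 7Pb. Setting this equal to demand: 1221 - 7Pb = -102 + 7Pb, so Pb = 94.5.
Sellers receive Ps = 94.5 + 73 = 167.5; Q' = 1221 − 7·94.5 = 559.5.
ΔCS = ½(304 + 559.5)(131 − 94.5) = 15758.875; ΔPS = ½(304 + 559.5)(167.5 − 131) = 15758.875.
Government spending = 73 × 559.5 = 40843.5.
Net change = 15758.875 + 15758.875 − 40843.5 = -9325.75. The loss equals the DWL triangle ½·73·255.5.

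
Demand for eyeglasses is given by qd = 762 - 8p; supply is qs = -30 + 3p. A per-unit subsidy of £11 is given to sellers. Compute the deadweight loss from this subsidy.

Deadweight loss = £132

Pre-subsidy: 762 - 8p = -30 + 3p gives p* = 72, q* = 186.
With the subsidy, sellers receive ps = pb + 11 for each unit, where pb is the price buyers pay.
Supply in terms of pb becomes qs = -30 + 3(pb + 11) = 3 + 3pb. Setting this equal to demand: 762 - 8pb = 3 + 3pb, so pb = 69.
Sellers receive ps = 69 + 11 = 80; q' = 762 − 8·69 = 210.
The subsidy expands output by 210 − 186 = 24 past the efficient level; on those units the gap between marginal cost and willingness to pay runs from 0 up to 11.
DWL = ½ × 11 × 24 = 132.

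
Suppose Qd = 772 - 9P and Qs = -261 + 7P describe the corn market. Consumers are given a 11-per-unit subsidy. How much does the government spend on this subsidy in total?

Pre-subsidy: 772 - 9P = -261 + 7P gives P* = 64.5625, Q* = 190.9375.
With the rebate, buyers effectively pay Pb = Ps − 11, where Ps is the price sellers receive.
Demand in terms of Ps becomes Qd = 772 − 9(Ps − 11) = 871 - 9Ps. Setting this equal to supply: 871 - 9Ps = -261 + 7Ps, so Ps = 70.75.
Buyers pay Pb = 70.75 − 11 = 59.75; Q' = -261 + 7·70.75 = 234.25.
Government outlay = subsidy × quantity = 11 × 234.25 = 2576.75.

Government cost = 2576.75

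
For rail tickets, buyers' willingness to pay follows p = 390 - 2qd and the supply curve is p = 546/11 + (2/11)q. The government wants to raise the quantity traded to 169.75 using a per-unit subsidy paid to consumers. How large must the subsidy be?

At q = 169.75, from the demand curve buyers pay pb = 390 − 2·169.75 = 50.5; from the supply curve sellers need ps = 546/11 + (2/11)·169.75 = 80.5.
The subsidy must fill the gap: s = ps − pb = 80.5 − 50.5 = 30.

Required subsidy s = 30 per unit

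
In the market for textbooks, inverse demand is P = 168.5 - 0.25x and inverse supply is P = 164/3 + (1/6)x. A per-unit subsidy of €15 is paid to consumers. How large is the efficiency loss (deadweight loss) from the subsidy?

Deadweight loss = €270

Pre-subsidy: 168.5 - 0.25x = 164/3 + (1/6)x gives x* = 273.2 and P* = 100.2.
With the rebate, buyers effectively pay Pb = Ps − 15, where Ps is the price sellers receive.
On the curves, Pb = 168.5 - 0.25x and Ps = 164/3 + (1/6)x; the wedge Ps − Pb = 15 gives 164/3 + (1/6)x − (168.5 - 0.25x) = 15, so x' = 309.2.
Then Pb = 168.5 − 0.25·309.2 = 91.2 and Ps = 164/3 + (1/6)·309.2 = 106.2.
The subsidy expands output by 309.2 − 273.2 = 36 past the efficient level; on those units the gap between marginal cost and willingness to pay runs from 0 up to 15.
DWL = ½ × 15 × 36 = 270.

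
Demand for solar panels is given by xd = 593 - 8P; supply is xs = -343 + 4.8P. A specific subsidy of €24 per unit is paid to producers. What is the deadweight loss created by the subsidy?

Deadweight loss = €864

Pre-subsidy: 593 - 8P = -343 + 4.8P gives P* = 73.125, x* = 8.
With the subsidy, sellers receive Ps = Pb + 24 for each unit, where Pb is the price buyers pay.
Supply in terms of Pb becomes xs = -343 + 4.8(Pb + 24) = -227.8 + 4.8Pb. Setting this equal to demand: 593 - 8Pb = -227.8 + 4.8Pb, so Pb = 64.125.
Sellers receive Ps = 64.125 + 24 = 88.125; x' = 593 − 8·64.125 = 80.
The subsidy expands output by 80 − 8 = 72 past the efficient level; on those units the gap between marginal cost and willingness to pay runs from 0 up to 24.
DWL = ½ × 24 × 72 = 864.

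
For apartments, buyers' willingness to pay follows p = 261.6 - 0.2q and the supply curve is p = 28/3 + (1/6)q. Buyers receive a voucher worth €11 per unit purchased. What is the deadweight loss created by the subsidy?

Deadweight loss = €165

Pre-subsidy: 261.6 - 0.2q = 28/3 + (1/6)q gives q* = 688 and p* = 124.
With the rebate, buyers effectively pay pb = ps − 11, where ps is the price sellers receive.
On the curves, pb = 261.6 - 0.2q and ps = 28/3 + (1/6)q; the wedge ps − pb = 11 gives 28/3 + (1/6)q − (261.6 - 0.2q) = 11, so q' = 718.
Then pb = 261.6 − 0.2·718 = 118 and ps = 28/3 + (1/6)·718 = 129.
The subsidy expands output by 718 − 688 = 30 past the efficient level; on those units the gap between marginal cost and willingness to pay runs from 0 up to 11.
DWL = ½ × 11 × 30 = 165.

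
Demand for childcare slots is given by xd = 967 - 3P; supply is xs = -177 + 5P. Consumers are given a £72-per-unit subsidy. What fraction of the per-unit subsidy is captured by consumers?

Pre-subsidy: 967 - 3P = -177 + 5P gives P* = 143, x* = 538.
With the rebate, buyers effectively pay Pb = Ps − 72, where Ps is the price sellers receive.
Demand in terms of Ps becomes xd = 967 − 3(Ps − 72) = 1183 - 3Ps. Setting this equal to supply: 1183 - 3Ps = -177 + 5Ps, so Ps = 170.
Buyers pay Pb = 170 − 72 = 98; x' = -177 + 5·170 = 673.
Buyers' price falls by P* − Pb = 143 − 98 = 45; sellers' price rises by Ps − P* = 170 − 143 = 27.
So consumers capture 45/72 = 0.625 of each unit of subsidy.

Consumer share = 0.625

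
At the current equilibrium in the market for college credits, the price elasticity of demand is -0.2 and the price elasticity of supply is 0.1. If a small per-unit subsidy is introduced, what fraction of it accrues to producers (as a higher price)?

For a small subsidy around the equilibrium, the benefit split depends on the relative slopes, which at a point are proportional to the elasticities.
Buyer share = εs/(εs + |εd|) = 0.1/(0.1 + 0.2) = 1/3; seller share = |εd|/(εs + |εd|) = 2/3.
So producers capture 2/3 of the subsidy.

Producer share = 2/3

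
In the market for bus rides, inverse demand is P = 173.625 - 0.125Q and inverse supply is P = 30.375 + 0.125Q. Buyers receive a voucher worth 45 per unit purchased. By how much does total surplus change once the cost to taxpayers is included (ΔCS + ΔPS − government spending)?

Net change in total surplus = -4050

Pre-subsidy: 173.625 - 0.125Q = 30.375 + 0.125Q gives Q* = 573 and P* = 102.
With the rebate, buyers effectively pay Pb = Ps − 45, where Ps is the price sellers receive.
On the curves, Pb = 173.625 - 0.125Q and Ps = 30.375 + 0.125Q; the wedge Ps − Pb = 45 gives 30.375 + 0.125Q − (173.625 - 0.125Q) = 45, so Q' = 753.
Then Pb = 173.625 − 0.125·753 = 79.5 and Ps = 30.375 + 0.125·753 = 124.5.
ΔCS = ½(573 + 753)(102 − 79.5) = 14917.5; ΔPS = ½(573 + 753)(124.5 − 102) = 14917.5.
Government spending = 45 × 753 = 33885.
Net change = 14917.5 + 14917.5 − 33885 = -4050. The loss equals the DWL triangle ½·45·180.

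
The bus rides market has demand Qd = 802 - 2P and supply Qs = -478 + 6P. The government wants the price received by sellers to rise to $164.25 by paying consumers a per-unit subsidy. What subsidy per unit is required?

At a seller price of 164.25, quantity supplied is -478 + 6·164.25 = 507.5.
Buyers absorb 507.5 only when they pay Pb with 802 − 2·Pb = 507.5, i.e. Pb = 147.25.
s = Ps − Pb = 164.25 − 147.25 = 17.

Required subsidy s = $17 per unit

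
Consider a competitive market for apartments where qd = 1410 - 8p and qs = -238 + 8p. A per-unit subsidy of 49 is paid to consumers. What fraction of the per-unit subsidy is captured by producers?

Producer share = 0.5

Pre-subsidy: 1410 - 8p = -238 + 8p gives p* = 103, q* = 586.
With the rebate, buyers effectively pay pb = ps − 49, where ps is the price sellers receive.
Demand in terms of ps becomes qd = 1410 − 8(ps − 49) = 1802 - 8ps. Setting this equal to supply: 1802 - 8ps = -238 + 8ps, so ps = 127.5.
Buyers pay pb = 127.5 − 49 = 78.5; q' = -238 + 8·127.5 = 782.
Buyers' price falls by p* − pb = 103 − 78.5 = 24.5; sellers' price rises by ps − p* = 127.5 − 103 = 24.5.
So producers capture 24.5/49 = 0.5 of each unit of subsidy.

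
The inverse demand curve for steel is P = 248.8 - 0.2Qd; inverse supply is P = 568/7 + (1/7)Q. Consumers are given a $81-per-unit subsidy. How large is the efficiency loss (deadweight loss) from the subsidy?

Deadweight loss = $9568.125

Pre-subsidy: 248.8 - 0.2Q = 568/7 + (1/7)Q gives Q* = 489 and P* = 151.
With the rebate, buyers effectively pay Pb = Ps − 81, where Ps is the price sellers receive.
On the curves, Pb = 248.8 - 0.2Q and Ps = 568/7 + (1/7)Q; the wedge Ps − Pb = 81 gives 568/7 + (1/7)Q − (248.8 - 0.2Q) = 81, so Q' = 725.25.
Then Pb = 248.8 − 0.2·725.25 = 103.75 and Ps = 568/7 + (1/7)·725.25 = 184.75.
The subsidy expands output by 725.25 − 489 = 236.25 past the efficient level; on those units the gap between marginal cost and willingness to pay runs from 0 up to 81.
DWL = ½ × 81 × 236.25 = 9568.125.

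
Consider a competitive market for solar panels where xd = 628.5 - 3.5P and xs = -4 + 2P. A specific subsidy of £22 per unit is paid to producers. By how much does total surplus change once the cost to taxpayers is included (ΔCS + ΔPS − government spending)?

Net change in total surplus = -£308

Pre-subsidy: 628.5 - 3.5P = -4 + 2P gives P* = 115, x* = 226.
With the subsidy, sellers receive Ps = Pb + 22 for each unit, where Pb is the price buyers pay.
Supply in terms of Pb becomes xs = -4 + 2(Pb + 22) = 40 + 2Pb. Setting this equal to demand: 628.5 - 3.5Pb = 40 + 2Pb, so Pb = 107.
Sellers receive Ps = 107 + 22 = 129; x' = 628.5 − 3.5·107 = 254.
ΔCS = ½(226 + 254)(115 − 107) = 1920; ΔPS = ½(226 + 254)(129 − 115) = 3360.
Government spending = 22 × 254 = 5588.
Net change = 1920 + 3360 − 5588 = -308. The loss equals the DWL triangle ½·22·28.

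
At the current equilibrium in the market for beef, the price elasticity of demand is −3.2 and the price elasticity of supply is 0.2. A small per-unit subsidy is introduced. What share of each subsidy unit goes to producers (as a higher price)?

For a small subsidy around the equilibrium, the benefit split depends on the relative slopes, which at a point are proportional to the elasticities.
Buyer share = εs/(εs + |εd|) = 0.2/(0.2 + 3.2) = 1/17; seller share = |εd|/(εs + |εd|) = 16/17.
So producers capture 16/17 of the subsidy.

Producer share = 16/17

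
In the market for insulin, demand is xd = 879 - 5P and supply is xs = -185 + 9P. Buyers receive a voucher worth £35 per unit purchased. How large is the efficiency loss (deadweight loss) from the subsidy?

Deadweight loss = £1968.75

Pre-subsidy: 879 - 5P = -185 + 9P gives P* = 76, x* = 499.
With the rebate, buyers effectively pay Pb = Ps − 35, where Ps is the price sellers receive.
Demand in terms of Ps becomes xd = 879 − 5(Ps − 35) = 1054 - 5Ps. Setting this equal to supply: 1054 - 5Ps = -185 + 9Ps, so Ps = 88.5.
Buyers pay Pb = 88.5 − 35 = 53.5; x' = -185 + 9·88.5 = 611.5.
The subsidy expands output by 611.5 − 499 = 112.5 past the efficient level; on those units the gap between marginal cost and willingness to pay runs from 0 up to 35.
DWL = ½ × 35 × 112.5 = 1968.75.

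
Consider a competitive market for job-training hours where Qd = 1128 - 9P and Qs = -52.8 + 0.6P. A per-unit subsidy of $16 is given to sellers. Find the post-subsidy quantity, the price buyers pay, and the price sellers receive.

Q' = 30; buyers pay $122; sellers receive $138

Pre-subsidy: 1128 - 9P = -52.8 + 0.6P gives P* = 123, Q* = 21.
With the subsidy, sellers receive Ps = Pb + 16 for each unit, where Pb is the price buyers pay.
Supply in terms of Pb becomes Qs = -52.8 + 0.6(Pb + 16) = -43.2 + 0.6Pb. Setting this equal to demand: 1128 - 9Pb = -43.2 + 0.6Pb, so Pb = 122.
Sellers receive Ps = 122 + 16 = 138; Q' = 1128 − 9·122 = 30.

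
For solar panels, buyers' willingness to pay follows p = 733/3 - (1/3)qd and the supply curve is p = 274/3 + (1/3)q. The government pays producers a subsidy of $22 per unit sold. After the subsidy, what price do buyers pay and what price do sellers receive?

Buyers pay 941/6; sellers receive 1073/6

Pre-subsidy: 733/3 - (1/3)q = 274/3 + (1/3)q gives q* = 229.5 and p* = 1007/6.
With the subsidy, sellers receive ps = pb + 22 for each unit, where pb is the price buyers pay.
On the curves, pb = 733/3 - (1/3)q and ps = 274/3 + (1/3)q; the wedge ps − pb = 22 gives 274/3 + (1/3)q − (733/3 - (1/3)q) = 22, so q' = 262.5.
Then pb = 733/3 − (1/3)·262.5 = 941/6 and ps = 274/3 + (1/3)·262.5 = 1073/6.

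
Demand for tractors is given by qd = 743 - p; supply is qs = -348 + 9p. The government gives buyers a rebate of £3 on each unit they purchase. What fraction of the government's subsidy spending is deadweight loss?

Pre-subsidy: 743 - p = -348 + 9p gives p* = 109.1, q* = 633.9.
With the rebate, buyers effectively pay pb = ps − 3, where ps is the price sellers receive.
Demand in terms of ps becomes qd = 743 − 1(ps − 3) = 746 - ps. Setting this equal to supply: 746 - ps = -348 + 9ps, so ps = 109.4.
Buyers pay pb = 109.4 − 3 = 106.4; q' = -348 + 9·109.4 = 636.6.
ΔCS = ½(633.9 + 636.6)(109.1 − 106.4) = 1715.175; ΔPS = ½(633.9 + 636.6)(109.4 − 109.1) = 190.575.
Government spending = 3 × 636.6 = 1909.8.
DWL = ½ × 3 × (636.6 − 633.9) = 4.05; fraction = 4.05 / 1909.8 = 9/4244.

DWL / government spending = 9/4244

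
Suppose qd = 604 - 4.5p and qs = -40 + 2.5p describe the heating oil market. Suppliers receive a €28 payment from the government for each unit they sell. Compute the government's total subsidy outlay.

Pre-subsidy: 604 - 4.5p = -40 + 2.5p gives p* = 92, q* = 190.
With the subsidy, sellers receive ps = pb + 28 for each unit, where pb is the price buyers pay.
Supply in terms of pb becomes qs = -40 + 2.5(pb + 28) = 30 + 2.5pb. Setting this equal to demand: 604 - 4.5pb = 30 + 2.5pb, so pb = 82.
Sellers receive ps = 82 + 28 = 110; q' = 604 − 4.5·82 = 235.
Government outlay = subsidy × quantity = 28 × 235 = 6580.

Government cost = €6580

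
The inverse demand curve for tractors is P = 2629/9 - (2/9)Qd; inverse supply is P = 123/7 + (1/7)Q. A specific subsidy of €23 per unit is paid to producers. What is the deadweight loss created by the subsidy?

Deadweight loss = €724.5

Pre-subsidy: 2629/9 - (2/9)Q = 123/7 + (1/7)Q gives Q* = 752 and P* = 125.
With the subsidy, sellers receive Ps = Pb + 23 for each unit, where Pb is the price buyers pay.
On the curves, Pb = 2629/9 - (2/9)Q and Ps = 123/7 + (1/7)Q; the wedge Ps − Pb = 23 gives 123/7 + (1/7)Q − (2629/9 - (2/9)Q) = 23, so Q' = 815.
Then Pb = 2629/9 − (2/9)·815 = 111 and Ps = 123/7 + (1/7)·815 = 134.
The subsidy expands output by 815 − 752 = 63 past the efficient level; on those units the gap between marginal cost and willingness to pay runs from 0 up to 23.
DWL = ½ × 23 × 63 = 724.5.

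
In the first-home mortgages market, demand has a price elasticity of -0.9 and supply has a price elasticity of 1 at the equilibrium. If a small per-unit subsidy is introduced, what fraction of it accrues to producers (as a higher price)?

Producer share = 9/19

For a small subsidy around the equilibrium, the benefit split depends on the relative slopes, which at a point are proportional to the elasticities.
Buyer share = εs/(εs + |εd|) = 1/(1 + 0.9) = 10/19; seller share = |εd|/(εs + |εd|) = 9/19.
So producers capture 9/19 of the subsidy.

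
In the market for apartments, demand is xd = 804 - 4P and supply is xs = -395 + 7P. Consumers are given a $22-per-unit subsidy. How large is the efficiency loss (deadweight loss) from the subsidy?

Deadweight loss = $616

Pre-subsidy: 804 - 4P = -395 + 7P gives P* = 109, x* = 368.
With the rebate, buyers effectively pay Pb = Ps − 22, where Ps is the price sellers receive.
Demand in terms of Ps becomes xd = 804 − 4(Ps − 22) = 892 - 4Ps. Setting this equal to supply: 892 - 4Ps = -395 + 7Ps, so Ps = 117.
Buyers pay Pb = 117 − 22 = 95; x' = -395 + 7·117 = 424.
The subsidy expands output by 424 − 368 = 56 past the efficient level; on those units the gap between marginal cost and willingness to pay runs from 0 up to 22.
DWL = ½ × 22 × 56 = 616.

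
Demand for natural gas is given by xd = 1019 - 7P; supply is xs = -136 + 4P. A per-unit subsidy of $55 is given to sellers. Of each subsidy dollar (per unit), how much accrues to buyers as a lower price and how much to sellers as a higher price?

Pre-subsidy: 1019 - 7P = -136 + 4P gives P* = 105, x* = 284.
With the subsidy, sellers receive Ps = Pb + 55 for each unit, where Pb is the price buyers pay.
Supply in terms of Pb becomes xs = -136 + 4(Pb + 55) = 84 + 4Pb. Setting this equal to demand: 1019 - 7Pb = 84 + 4Pb, so Pb = 85.
Sellers receive Ps = 85 + 55 = 140; x' = 1019 − 7·85 = 424.
Buyers' price falls by P* − Pb = 105 − 85 = 20; sellers' price rises by Ps − P* = 140 − 105 = 35.

Buyers gain $20 per unit; sellers gain $35 per unit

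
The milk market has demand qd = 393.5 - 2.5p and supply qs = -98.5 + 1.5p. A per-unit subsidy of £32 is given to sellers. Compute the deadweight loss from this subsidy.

Pre-subsidy: 393.5 - 2.5p = -98.5 + 1.5p gives p* = 123, q* = 86.
With the subsidy, sellers receive ps = pb + 32 for each unit, where pb is the price buyers pay.
Supply in terms of pb becomes qs = -98.5 + 1.5(pb + 32) = -50.5 + 1.5pb. Setting this equal to demand: 393.5 - 2.5pb = -50.5 + 1.5pb, so pb = 111.
Sellers receive ps = 111 + 32 = 143; q' = 393.5 − 2.5·111 = 116.
The subsidy expands output by 116 − 86 = 30 past the efficient level; on those units the gap between marginal cost and willingness to pay runs from 0 up to 32.
DWL = ½ × 32 × 30 = 480.

Deadweight loss = £480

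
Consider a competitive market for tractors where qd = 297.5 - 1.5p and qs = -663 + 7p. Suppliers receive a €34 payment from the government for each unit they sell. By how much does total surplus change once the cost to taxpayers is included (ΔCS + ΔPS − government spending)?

Net change in total surplus = -€714

Pre-subsidy: 297.5 - 1.5p = -663 + 7p gives p* = 113, q* = 128.
With the subsidy, sellers receive ps = pb + 34 for each unit, where pb is the price buyers pay.
Supply in terms of pb becomes qs = -663 + 7(pb + 34) = -425 + 7pb. Setting this equal to demand: 297.5 - 1.5pb = -425 + 7pb, so pb = 85.
Sellers receive ps = 85 + 34 = 119; q' = 297.5 − 1.5·85 = 170.
ΔCS = ½(128 + 170)(113 − 85) = 4172; ΔPS = ½(128 + 170)(119 − 113) = 894.
Government spending = 34 × 170 = 5780.
Net change = 4172 + 894 − 5780 = -714. The loss equals the DWL triangle ½·34·42.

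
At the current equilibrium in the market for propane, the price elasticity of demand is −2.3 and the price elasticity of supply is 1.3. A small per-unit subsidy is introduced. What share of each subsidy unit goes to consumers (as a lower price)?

For a small subsidy around the equilibrium, the benefit split depends on the relative slopes, which at a point are proportional to the elasticities.
Buyer share = εs/(εs + |εd|) = 1.3/(1.3 + 2.3) = 13/36; seller share = |εd|/(εs + |εd|) = 23/36.

Consumer share = 13/36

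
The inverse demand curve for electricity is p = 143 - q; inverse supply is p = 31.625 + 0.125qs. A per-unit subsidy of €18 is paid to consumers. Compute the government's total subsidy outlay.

Government cost = €2070

Pre-subsidy: 143 - q = 31.625 + 0.125q gives q* = 99 and p* = 44.
With the rebate, buyers effectively pay pb = ps − 18, where ps is the price sellers receive.
On the curves, pb = 143 - q and ps = 31.625 + 0.125q; the wedge ps − pb = 18 gives 31.625 + 0.125q − (143 - q) = 18, so q' = 115.
Then pb = 143 − 1·115 = 28 and ps = 31.625 + 0.125·115 = 46.
Government outlay = subsidy × quantity = 18 × 115 = 2070.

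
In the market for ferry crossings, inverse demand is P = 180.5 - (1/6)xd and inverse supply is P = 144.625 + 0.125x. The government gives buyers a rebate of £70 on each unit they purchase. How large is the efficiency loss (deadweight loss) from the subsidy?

Pre-subsidy: 180.5 - (1/6)x = 144.625 + 0.125x gives x* = 123 and P* = 160.
With the rebate, buyers effectively pay Pb = Ps − 70, where Ps is the price sellers receive.
On the curves, Pb = 180.5 - (1/6)x and Ps = 144.625 + 0.125x; the wedge Ps − Pb = 70 gives 144.625 + 0.125x − (180.5 - (1/6)x) = 70, so x' = 363.
Then Pb = 180.5 − (1/6)·363 = 120 and Ps = 144.625 + 0.125·363 = 190.
The subsidy expands output by 363 − 123 = 240 past the efficient level; on those units the gap between marginal cost and willingness to pay runs from 0 up to 70.
DWL = ½ × 70 × 240 = 8400.

Deadweight loss = £8400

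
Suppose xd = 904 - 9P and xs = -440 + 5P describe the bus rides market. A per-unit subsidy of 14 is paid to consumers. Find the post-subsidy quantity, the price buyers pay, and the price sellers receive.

x' = 85; buyers pay 91; sellers receive 105

Pre-subsidy: 904 - 9P = -440 + 5P gives P* = 96, x* = 40.
With the rebate, buyers effectively pay Pb = Ps − 14, where Ps is the price sellers receive.
Demand in terms of Ps becomes xd = 904 − 9(Ps − 14) = 1030 - 9Ps. Setting this equal to supply: 1030 - 9Ps = -440 + 5Ps, so Ps = 105.
Buyers pay Pb = 105 − 14 = 91; x' = -440 + 5·105 = 85.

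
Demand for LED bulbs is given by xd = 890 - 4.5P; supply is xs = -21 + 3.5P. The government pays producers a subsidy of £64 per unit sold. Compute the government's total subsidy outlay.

Pre-subsidy: 890 - 4.5P = -21 + 3.5P gives P* = 113.875, x* = 377.5625.
With the subsidy, sellers receive Ps = Pb + 64 for each unit, where Pb is the price buyers pay.
Supply in terms of Pb becomes xs = -21 + 3.5(Pb + 64) = 203 + 3.5Pb. Setting this equal to demand: 890 - 4.5Pb = 203 + 3.5Pb, so Pb = 85.875.
Sellers receive Ps = 85.875 + 64 = 149.875; x' = 890 − 4.5·85.875 = 503.5625.
Government outlay = subsidy × quantity = 64 × 503.5625 = 32228.

Government cost = £32228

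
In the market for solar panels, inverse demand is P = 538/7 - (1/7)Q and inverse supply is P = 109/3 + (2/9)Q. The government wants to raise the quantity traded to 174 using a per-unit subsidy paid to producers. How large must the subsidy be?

Required subsidy s = 23 per unit

At Q = 174, from the demand curve buyers pay Pb = 538/7 − (1/7)·174 = 52; from the supply curve sellers need Ps = 109/3 + (2/9)·174 = 75.
The subsidy must fill the gap: s = Ps − Pb = 75 − 52 = 23.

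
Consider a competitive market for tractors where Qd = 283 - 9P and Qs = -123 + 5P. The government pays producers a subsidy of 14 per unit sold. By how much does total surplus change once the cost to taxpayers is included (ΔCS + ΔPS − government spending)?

Net change in total surplus = -315

Pre-subsidy: 283 - 9P = -123 + 5P gives P* = 29, Q* = 22.
With the subsidy, sellers receive Ps = Pb + 14 for each unit, where Pb is the price buyers pay.
Supply in terms of Pb becomes Qs = -123 + 5(Pb + 14) = -53 + 5Pb. Setting this equal to demand: 283 - 9Pb = -53 + 5Pb, so Pb = 24.
Sellers receive Ps = 24 + 14 = 38; Q' = 283 − 9·24 = 67.
ΔCS = ½(22 + 67)(29 − 24) = 222.5; ΔPS = ½(22 + 67)(38 − 29) = 400.5.
Government spending = 14 × 67 = 938.
Net change = 222.5 + 400.5 − 938 = -315. The loss equals the DWL triangle ½·14·45.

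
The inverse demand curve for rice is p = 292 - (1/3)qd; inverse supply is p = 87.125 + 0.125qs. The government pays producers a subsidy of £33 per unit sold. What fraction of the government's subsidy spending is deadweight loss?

DWL / government spending = 12/173

Pre-subsidy: 292 - (1/3)q = 87.125 + 0.125q gives q* = 447 and p* = 143.
With the subsidy, sellers receive ps = pb + 33 for each unit, where pb is the price buyers pay.
On the curves, pb = 292 - (1/3)q and ps = 87.125 + 0.125q; the wedge ps − pb = 33 gives 87.125 + 0.125q − (292 - (1/3)q) = 33, so q' = 519.
Then pb = 292 − (1/3)·519 = 119 and ps = 87.125 + 0.125·519 = 152.
ΔCS = ½(447 + 519)(143 − 119) = 11592; ΔPS = ½(447 + 519)(152 − 143) = 4347.
Government spending = 33 × 519 = 17127.
DWL = ½ × 33 × (519 − 447) = 1188; fraction = 1188 / 17127 = 12/173.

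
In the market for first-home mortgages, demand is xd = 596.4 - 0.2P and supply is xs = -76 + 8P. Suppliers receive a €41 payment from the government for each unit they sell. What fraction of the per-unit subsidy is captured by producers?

Producer share = 1/41

Pre-subsidy: 596.4 - 0.2P = -76 + 8P gives P* = 82, x* = 580.
With the subsidy, sellers receive Ps = Pb + 41 for each unit, where Pb is the price buyers pay.
Supply in terms of Pb becomes xs = -76 + 8(Pb + 41) = 252 + 8Pb. Setting this equal to demand: 596.4 - 0.2Pb = 252 + 8Pb, so Pb = 42.
Sellers receive Ps = 42 + 41 = 83; x' = 596.4 − 0.2·42 = 588.
Buyers' price falls by P* − Pb = 82 − 42 = 40; sellers' price rises by Ps − P* = 83 − 82 = 1.
So producers capture 1/41 = 1/41 of each unit of subsidy.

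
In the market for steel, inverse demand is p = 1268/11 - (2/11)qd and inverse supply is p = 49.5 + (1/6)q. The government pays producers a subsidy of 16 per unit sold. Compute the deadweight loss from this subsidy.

Deadweight loss = 8448/23

Pre-subsidy: 1268/11 - (2/11)q = 49.5 + (1/6)q gives q* = 4341/23 and p* = 1862/23.
With the subsidy, sellers receive ps = pb + 16 for each unit, where pb is the price buyers pay.
On the curves, pb = 1268/11 - (2/11)q and ps = 49.5 + (1/6)q; the wedge ps − pb = 16 gives 49.5 + (1/6)q − (1268/11 - (2/11)q) = 16, so q' = 5397/23.
Then pb = 1268/11 − (2/11)·(5397/23) = 1670/23 and ps = 49.5 + (1/6)·(5397/23) = 2038/23.
The subsidy expands output by 5397/23 − 4341/23 = 1056/23 past the efficient level; on those units the gap between marginal cost and willingness to pay runs from 0 up to 16.
DWL = ½ × 16 × 1056/23 = 8448/23.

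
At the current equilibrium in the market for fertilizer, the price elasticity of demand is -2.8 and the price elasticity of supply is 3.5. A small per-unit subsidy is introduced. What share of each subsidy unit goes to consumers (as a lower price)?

For a small subsidy around the equilibrium, the benefit split depends on the relative slopes, which at a point are proportional to the elasticities.
Buyer share = εs/(εs + |εd|) = 3.5/(3.5 + 2.8) = 5/9; seller share = |εd|/(εs + |εd|) = 4/9.

Consumer share = 5/9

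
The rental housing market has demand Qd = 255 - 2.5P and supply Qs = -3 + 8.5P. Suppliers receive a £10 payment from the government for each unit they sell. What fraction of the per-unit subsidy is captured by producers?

Pre-subsidy: 255 - 2.5P = -3 + 8.5P gives P* = 258/11, Q* = 2160/11.
With the subsidy, sellers receive Ps = Pb + 10 for each unit, where Pb is the price buyers pay.
Supply in terms of Pb becomes Qs = -3 + 8.5(Pb + 10) = 82 + 8.5Pb. Setting this equal to demand: 255 - 2.5Pb = 82 + 8.5Pb, so Pb = 173/11.
Sellers receive Ps = 173/11 + 10 = 283/11; Q' = 255 − 2.5·(173/11) = 4745/22.
Buyers' price falls by P* − Pb = 258/11 − 173/11 = 85/11; sellers' price rises by Ps − P* = 283/11 − 258/11 = 25/11.
So producers capture (25/11)/10 = 5/22 of each unit of subsidy.

Producer share = 5/22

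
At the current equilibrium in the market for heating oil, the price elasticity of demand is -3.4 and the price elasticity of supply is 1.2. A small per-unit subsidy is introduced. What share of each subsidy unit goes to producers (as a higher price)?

For a small subsidy around the equilibrium, the benefit split depends on the relative slopes, which at a point are proportional to the elasticities.
Buyer share = εs/(εs + |εd|) = 1.2/(1.2 + 3.4) = 6/23; seller share = |εd|/(εs + |εd|) = 17/23.
So producers capture 17/23 of the subsidy.

Producer share = 17/23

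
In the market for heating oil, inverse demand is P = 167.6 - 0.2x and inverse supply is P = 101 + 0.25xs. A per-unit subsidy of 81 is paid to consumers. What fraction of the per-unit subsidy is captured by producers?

Pre-subsidy: 167.6 - 0.2x = 101 + 0.25x gives x* = 148 and P* = 138.
With the rebate, buyers effectively pay Pb = Ps − 81, where Ps is the price sellers receive.
On the curves, Pb = 167.6 - 0.2x and Ps = 101 + 0.25x; the wedge Ps − Pb = 81 gives 101 + 0.25x − (167.6 - 0.2x) = 81, so x' = 328.
Then Pb = 167.6 − 0.2·328 = 102 and Ps = 101 + 0.25·328 = 183.
Buyers' price falls by P* − Pb = 138 − 102 = 36; sellers' price rises by Ps − P* = 183 − 138 = 45.
So producers capture 45/81 = 5/9 of each unit of subsidy.

Producer share = 5/9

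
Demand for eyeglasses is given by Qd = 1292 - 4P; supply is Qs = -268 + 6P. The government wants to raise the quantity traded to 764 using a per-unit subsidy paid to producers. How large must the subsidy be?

At Q = 764, invert demand for the buyer price: Pb = (1292 − 764)/4 = 132; invert supply for the seller price: Ps = (764 − (-268))/6 = 172.
The subsidy must fill the gap: s = Ps − Pb = 172 − 132 = 40.

Required subsidy s = 40 per unit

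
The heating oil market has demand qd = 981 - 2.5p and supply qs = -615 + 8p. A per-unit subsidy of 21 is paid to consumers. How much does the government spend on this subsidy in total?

Pre-subsidy: 981 - 2.5p = -615 + 8p gives p* = 152, q* = 601.
With the rebate, buyers effectively pay pb = ps − 21, where ps is the price sellers receive.
Demand in terms of ps becomes qd = 981 − 2.5(ps − 21) = 1033.5 - 2.5ps. Setting this equal to supply: 1033.5 - 2.5ps = -615 + 8ps, so ps = 157.
Buyers pay pb = 157 − 21 = 136; q' = -615 + 8·157 = 641.
Government outlay = subsidy × quantity = 21 × 641 = 13461.

Government cost = 13461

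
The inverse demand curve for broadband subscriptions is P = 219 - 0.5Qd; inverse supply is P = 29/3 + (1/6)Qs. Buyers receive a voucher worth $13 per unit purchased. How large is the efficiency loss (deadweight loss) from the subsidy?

Pre-subsidy: 219 - 0.5Q = 29/3 + (1/6)Q gives Q* = 314 and P* = 62.
With the rebate, buyers effectively pay Pb = Ps − 13, where Ps is the price sellers receive.
On the curves, Pb = 219 - 0.5Q and Ps = 29/3 + (1/6)Q; the wedge Ps − Pb = 13 gives 29/3 + (1/6)Q − (219 - 0.5Q) = 13, so Q' = 333.5.
Then Pb = 219 − 0.5·333.5 = 52.25 and Ps = 29/3 + (1/6)·333.5 = 65.25.
The subsidy expands output by 333.5 − 314 = 19.5 past the efficient level; on those units the gap between marginal cost and willingness to pay runs from 0 up to 13.
DWL = ½ × 13 × 19.5 = 126.75.

Deadweight loss = $126.75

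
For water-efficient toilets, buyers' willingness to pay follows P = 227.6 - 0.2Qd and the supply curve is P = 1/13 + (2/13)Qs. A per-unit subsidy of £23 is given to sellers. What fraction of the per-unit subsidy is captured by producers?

Pre-subsidy: 227.6 - 0.2Q = 1/13 + (2/13)Q gives Q* = 643 and P* = 99.
With the subsidy, sellers receive Ps = Pb + 23 for each unit, where Pb is the price buyers pay.
On the curves, Pb = 227.6 - 0.2Q and Ps = 1/13 + (2/13)Q; the wedge Ps − Pb = 23 gives 1/13 + (2/13)Q − (227.6 - 0.2Q) = 23, so Q' = 708.
Then Pb = 227.6 − 0.2·708 = 86 and Ps = 1/13 + (2/13)·708 = 109.
Buyers' price falls by P* − Pb = 99 − 86 = 13; sellers' price rises by Ps − P* = 109 − 99 = 10.
So producers capture 10/23 = 10/23 of each unit of subsidy.

Producer share = 10/23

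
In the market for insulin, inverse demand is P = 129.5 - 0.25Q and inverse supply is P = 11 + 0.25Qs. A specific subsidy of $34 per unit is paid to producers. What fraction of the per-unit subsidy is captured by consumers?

Consumer share = 0.5

Pre-subsidy: 129.5 - 0.25Q = 11 + 0.25Q gives Q* = 237 and P* = 70.25.
With the subsidy, sellers receive Ps = Pb + 34 for each unit, where Pb is the price buyers pay.
On the curves, Pb = 129.5 - 0.25Q and Ps = 11 + 0.25Q; the wedge Ps − Pb = 34 gives 11 + 0.25Q − (129.5 - 0.25Q) = 34, so Q' = 305.
Then Pb = 129.5 − 0.25·305 = 53.25 and Ps = 11 + 0.25·305 = 87.25.
Buyers' price falls by P* − Pb = 70.25 − 53.25 = 17; sellers' price rises by Ps − P* = 87.25 − 70.25 = 17.
So consumers capture 17/34 = 0.5 of each unit of subsidy.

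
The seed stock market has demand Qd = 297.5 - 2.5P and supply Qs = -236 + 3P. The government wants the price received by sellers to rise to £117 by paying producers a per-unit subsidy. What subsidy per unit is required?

Required subsidy s = £44 per unit

At a seller price of 117, quantity supplied is -236 + 3·117 = 115.
Buyers absorb 115 only when they pay Pb with 297.5 − 2.5·Pb = 115, i.e. Pb = 73.
s = Ps − Pb = 117 − 73 = 44.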